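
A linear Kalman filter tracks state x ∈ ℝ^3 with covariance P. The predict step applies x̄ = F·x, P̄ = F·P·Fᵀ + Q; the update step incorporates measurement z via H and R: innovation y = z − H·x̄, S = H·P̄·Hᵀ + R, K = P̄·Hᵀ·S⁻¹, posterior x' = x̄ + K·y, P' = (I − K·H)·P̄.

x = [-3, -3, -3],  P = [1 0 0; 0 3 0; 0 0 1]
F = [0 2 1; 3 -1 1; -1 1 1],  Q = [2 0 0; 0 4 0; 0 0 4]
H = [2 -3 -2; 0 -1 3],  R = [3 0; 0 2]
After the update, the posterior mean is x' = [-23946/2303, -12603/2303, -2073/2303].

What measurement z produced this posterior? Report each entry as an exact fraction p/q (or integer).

z = [-3, 3]

x̄ = F·x = [-9, -9, -3]
P̄ = F·P·Fᵀ + Q = [15 -5 7; -5 17 -5; 7 -5 9]
S = H·P̄·Hᵀ + R = [196 84; 84 130]
K = P̄·Hᵀ·S⁻¹ = [923/9212 89/658; -1971/9212 -71/658; -629/9212 191/658]
x' − x̄ = [-3219/2303, 8124/2303, 4836/2303] = K·y
y = (KᵀK)⁻¹·Kᵀ·(x' − x̄) = [-18, 3]
z = y + H·x̄ = [-18, 3] + [15, 0] = [-3, 3]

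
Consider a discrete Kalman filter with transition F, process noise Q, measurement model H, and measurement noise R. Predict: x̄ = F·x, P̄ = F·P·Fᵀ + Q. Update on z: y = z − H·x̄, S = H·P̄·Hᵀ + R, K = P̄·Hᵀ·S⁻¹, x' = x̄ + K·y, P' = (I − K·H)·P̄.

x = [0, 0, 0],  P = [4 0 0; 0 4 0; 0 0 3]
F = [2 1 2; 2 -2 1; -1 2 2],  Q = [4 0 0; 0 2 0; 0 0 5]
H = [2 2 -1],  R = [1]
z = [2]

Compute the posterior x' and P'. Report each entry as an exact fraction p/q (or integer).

x̄ = F·x = [0, 0, 0]
P̄ = F·P·Fᵀ + Q = [36 14 12; 14 37 -18; 12 -18 37]
y = z − H·x̄ = [2]
S = H·P̄·Hᵀ + R = [466]
K = P̄·Hᵀ·S⁻¹ = [44/233; 60/233; -49/466]
x' = x̄ + K·y = [88/233, 120/233, -49/233]
P' = (I − K·H)·P̄ = [4516/233 -2018/233 4952/233; -2018/233 1421/233 -1254/233; 4952/233 -1254/233 14841/466]

x' = [88/233, 120/233, -49/233]
P' = [4516/233 -2018/233 4952/233; -2018/233 1421/233 -1254/233; 4952/233 -1254/233 14841/466]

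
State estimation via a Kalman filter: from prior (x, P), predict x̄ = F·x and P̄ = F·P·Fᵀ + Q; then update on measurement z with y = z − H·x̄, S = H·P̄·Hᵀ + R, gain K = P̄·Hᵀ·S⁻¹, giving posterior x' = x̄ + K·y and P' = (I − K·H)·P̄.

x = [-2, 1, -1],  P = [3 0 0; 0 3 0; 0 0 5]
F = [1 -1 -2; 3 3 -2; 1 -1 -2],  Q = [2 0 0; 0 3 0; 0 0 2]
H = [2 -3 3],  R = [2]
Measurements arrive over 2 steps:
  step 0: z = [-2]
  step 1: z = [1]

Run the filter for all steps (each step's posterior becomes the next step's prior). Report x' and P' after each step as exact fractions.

step 0: x' = [-1, -1, -1], P' = [16112/771 25114/771 14422/771; 25114/771 42206/771 25376/771; 14422/771 25376/771 15812/771]
step 1: x' = [3117382/14941949, 171811/14941949, 3085000/14941949], P' = [154436728/14941949 224111726/14941949 122003638/14941949; 224111726/14941949 381130922/14941949 229820260/14941949; 122003638/14941949 229820260/14941949 149335260/14941949]

step 0: x̄ = F·x = [-1, -1, -1]
step 0: P̄ = F·P·Fᵀ + Q = [28 20 26; 20 77 20; 26 20 28]
step 0: y = z − H·x̄ = [0]
step 0: S = H·P̄·Hᵀ + R = [771]
step 0: K = P̄·Hᵀ·S⁻¹ = [74/771; -131/771; 76/771]
step 0: x' = x̄ + K·y = [-1, -1, -1]
step 0: P' = (I − K·H)·P̄ = [16112/771 25114/771 14422/771; 25114/771 42206/771 25376/771; 14422/771 25376/771 15812/771]
step 1: x̄ = F·x = [2, -4, 2]
step 1: P̄ = F·P·Fᵀ + Q = [116696/771 -231914/771 115154/771; -231914/771 564899/771 -231914/771; 115154/771 -231914/771 116696/771]
step 1: y = z − H·x̄ = [-21]
step 1: S = H·P̄·Hᵀ + R = [14941949/771]
step 1: K = P̄·Hᵀ·S⁻¹ = [1274596/14941949; -2854267/14941949; 1276138/14941949]
step 1: x' = x̄ + K·y = [3117382/14941949, 171811/14941949, 3085000/14941949]
step 1: P' = (I − K·H)·P̄ = [154436728/14941949 224111726/14941949 122003638/14941949; 224111726/14941949 381130922/14941949 229820260/14941949; 122003638/14941949 229820260/14941949 149335260/14941949]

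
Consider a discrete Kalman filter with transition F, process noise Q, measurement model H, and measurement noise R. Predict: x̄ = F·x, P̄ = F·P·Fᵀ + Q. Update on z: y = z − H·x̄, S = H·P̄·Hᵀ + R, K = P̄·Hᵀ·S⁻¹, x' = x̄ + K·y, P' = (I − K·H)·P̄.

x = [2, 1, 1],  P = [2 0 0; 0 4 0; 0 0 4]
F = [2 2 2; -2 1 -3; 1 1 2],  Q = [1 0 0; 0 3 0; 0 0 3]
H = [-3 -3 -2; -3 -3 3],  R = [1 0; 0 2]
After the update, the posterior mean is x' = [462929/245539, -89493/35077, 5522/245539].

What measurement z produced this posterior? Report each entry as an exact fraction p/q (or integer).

z = [2, 2]

x̄ = F·x = [8, -6, 5]
P̄ = F·P·Fᵀ + Q = [41 -24 28; -24 51 -24; 28 -24 25]
S = H·P̄·Hᵀ + R = [545 234; 234 551]
K = P̄·Hᵀ·S⁻¹ = [-66679/245539 43023/245539; 2517/35077 -10809/35077; -48904/245539 48843/245539]
x' − x̄ = [-1501383/245539, 120969/35077, -1222173/245539] = K·y
y = (KᵀK)⁻¹·Kᵀ·(x' − x̄) = [18, -7]
z = y + H·x̄ = [18, -7] + [-16, 9] = [2, 2]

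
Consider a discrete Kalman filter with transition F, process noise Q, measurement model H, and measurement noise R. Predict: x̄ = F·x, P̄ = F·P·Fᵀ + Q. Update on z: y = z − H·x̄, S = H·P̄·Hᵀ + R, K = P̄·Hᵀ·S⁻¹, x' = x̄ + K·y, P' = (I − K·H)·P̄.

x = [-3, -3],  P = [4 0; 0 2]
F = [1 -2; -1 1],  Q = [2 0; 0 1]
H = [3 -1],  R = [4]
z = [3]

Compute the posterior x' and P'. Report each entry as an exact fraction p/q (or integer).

x̄ = F·x = [3, 0]
P̄ = F·P·Fᵀ + Q = [14 -8; -8 7]
y = z − H·x̄ = [-6]
S = H·P̄·Hᵀ + R = [185]
K = P̄·Hᵀ·S⁻¹ = [10/37; -31/185]
x' = x̄ + K·y = [51/37, 186/185]
P' = (I − K·H)·P̄ = [18/37 14/37; 14/37 334/185]

x' = [51/37, 186/185]
P' = [18/37 14/37; 14/37 334/185]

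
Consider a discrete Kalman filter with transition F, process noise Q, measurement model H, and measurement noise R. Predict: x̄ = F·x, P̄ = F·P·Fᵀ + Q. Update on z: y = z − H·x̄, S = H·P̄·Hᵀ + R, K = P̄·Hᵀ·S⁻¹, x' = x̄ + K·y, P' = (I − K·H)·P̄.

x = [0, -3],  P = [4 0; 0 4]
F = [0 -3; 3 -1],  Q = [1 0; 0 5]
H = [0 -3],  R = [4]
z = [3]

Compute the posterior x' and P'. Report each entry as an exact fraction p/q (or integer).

x̄ = F·x = [9, 3]
P̄ = F·P·Fᵀ + Q = [37 12; 12 45]
y = z − H·x̄ = [12]
S = H·P̄·Hᵀ + R = [409]
K = P̄·Hᵀ·S⁻¹ = [-36/409; -135/409]
x' = x̄ + K·y = [3249/409, -393/409]
P' = (I − K·H)·P̄ = [13837/409 48/409; 48/409 180/409]

x' = [3249/409, -393/409]
P' = [13837/409 48/409; 48/409 180/409]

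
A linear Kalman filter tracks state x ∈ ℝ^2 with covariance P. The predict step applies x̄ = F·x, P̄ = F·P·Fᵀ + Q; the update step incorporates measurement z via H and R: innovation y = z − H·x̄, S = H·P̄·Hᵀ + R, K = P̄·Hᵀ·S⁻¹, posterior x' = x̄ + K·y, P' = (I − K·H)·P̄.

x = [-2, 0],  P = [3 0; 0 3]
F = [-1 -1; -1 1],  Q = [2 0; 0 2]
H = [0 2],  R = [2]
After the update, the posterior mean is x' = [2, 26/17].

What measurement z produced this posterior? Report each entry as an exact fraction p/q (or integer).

x̄ = F·x = [2, 2]
P̄ = F·P·Fᵀ + Q = [8 0; 0 8]
S = H·P̄·Hᵀ + R = [34]
K = P̄·Hᵀ·S⁻¹ = [0; 8/17]
x' − x̄ = [0, -8/17] = K·y
y = (KᵀK)⁻¹·Kᵀ·(x' − x̄) = [-1]
z = y + H·x̄ = [-1] + [4] = [3]

z = [3]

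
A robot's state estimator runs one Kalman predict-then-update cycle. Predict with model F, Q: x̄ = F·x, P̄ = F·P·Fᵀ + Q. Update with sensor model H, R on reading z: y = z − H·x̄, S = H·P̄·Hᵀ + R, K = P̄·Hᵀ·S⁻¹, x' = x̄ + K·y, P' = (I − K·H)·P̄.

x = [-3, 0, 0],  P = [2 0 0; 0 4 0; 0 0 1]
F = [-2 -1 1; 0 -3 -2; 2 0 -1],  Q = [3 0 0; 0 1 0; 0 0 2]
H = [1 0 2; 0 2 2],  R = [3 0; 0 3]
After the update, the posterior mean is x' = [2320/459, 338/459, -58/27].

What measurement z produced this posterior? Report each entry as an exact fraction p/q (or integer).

x̄ = F·x = [6, 0, -6]
P̄ = F·P·Fᵀ + Q = [16 10 -9; 10 41 2; -9 2 11]
S = H·P̄·Hᵀ + R = [27 54; 54 227]
K = P̄·Hᵀ·S⁻¹ = [-562/3213 6/119; -1466/3213 58/119; 13/27 0]
x' − x̄ = [-434/459, 338/459, 104/27] = K·y
y = (KᵀK)⁻¹·Kᵀ·(x' − x̄) = [8, 9]
z = y + H·x̄ = [8, 9] + [-6, -12] = [2, -3]

z = [2, -3]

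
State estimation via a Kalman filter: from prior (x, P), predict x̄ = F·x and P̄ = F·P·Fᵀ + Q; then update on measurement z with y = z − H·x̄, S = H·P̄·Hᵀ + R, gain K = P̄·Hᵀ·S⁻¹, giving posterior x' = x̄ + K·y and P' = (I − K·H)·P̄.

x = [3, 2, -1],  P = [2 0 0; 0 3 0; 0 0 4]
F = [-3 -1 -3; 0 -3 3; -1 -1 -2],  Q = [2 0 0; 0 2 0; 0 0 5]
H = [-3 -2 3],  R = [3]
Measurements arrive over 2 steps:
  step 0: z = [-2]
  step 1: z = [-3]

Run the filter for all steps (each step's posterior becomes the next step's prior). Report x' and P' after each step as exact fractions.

step 0: x' = [-148/29, 68/29, -237/58], P' = [8267/145 -5043/145 4893/145; -5043/145 5007/145 -1752/145; 4893/145 -1752/145 7459/290]
step 1: x' = [88364/3679, -70227/3679, 37852/3679], P' = [3059702/3679 -2834094/3679 5834379/18395; -2834094/3679 2773317/3679 -4923171/18395; 5834379/18395 -4923171/18395 2543127/18395]

step 0: x̄ = F·x = [-8, -9, -3]
step 0: P̄ = F·P·Fᵀ + Q = [59 -27 33; -27 65 -15; 33 -15 26]
step 0: y = z − H·x̄ = [-35]
step 0: S = H·P̄·Hᵀ + R = [290]
step 0: K = P̄·Hᵀ·S⁻¹ = [-12/145; -47/145; 9/290]
step 0: x' = x̄ + K·y = [-148/29, 68/29, -237/58]
step 0: P' = (I − K·H)·P̄ = [8267/145 -5043/145 4893/145; -5043/145 5007/145 -1752/145; 4893/145 -1752/145 7459/290]
step 1: x̄ = F·x = [1463/58, -1119/58, 317/29]
step 1: P̄ = F·P·Fᵀ + Q = [321139/290 -236961/290 13458/29; -236961/290 220909/290 -8484/29; 13458/29 -8484/29 6279/29]
step 1: y = z − H·x̄ = [75/58]
step 1: S = H·P̄·Hᵀ + R = [18395/58]
step 1: K = P̄·Hᵀ·S⁻¹ = [-17151/18395; 2909/18395; -9138/18395]
step 1: x' = x̄ + K·y = [88364/3679, -70227/3679, 37852/3679]
step 1: P' = (I − K·H)·P̄ = [3059702/3679 -2834094/3679 5834379/18395; -2834094/3679 2773317/3679 -4923171/18395; 5834379/18395 -4923171/18395 2543127/18395]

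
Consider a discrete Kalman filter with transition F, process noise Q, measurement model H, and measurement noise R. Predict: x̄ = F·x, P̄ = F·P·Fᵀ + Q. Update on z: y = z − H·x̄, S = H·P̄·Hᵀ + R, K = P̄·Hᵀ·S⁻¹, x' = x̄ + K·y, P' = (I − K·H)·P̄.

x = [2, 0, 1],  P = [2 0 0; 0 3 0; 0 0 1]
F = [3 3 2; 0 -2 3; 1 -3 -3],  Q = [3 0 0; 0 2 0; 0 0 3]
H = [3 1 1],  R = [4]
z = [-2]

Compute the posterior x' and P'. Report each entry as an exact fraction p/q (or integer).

x̄ = F·x = [8, 3, -1]
P̄ = F·P·Fᵀ + Q = [52 -12 -27; -12 23 9; -27 9 41]
y = z − H·x̄ = [-28]
S = H·P̄·Hᵀ + R = [320]
K = P̄·Hᵀ·S⁻¹ = [117/320; -1/80; -31/320]
x' = x̄ + K·y = [-179/80, 67/20, 137/80]
P' = (I − K·H)·P̄ = [2951/320 -843/80 -5013/320; -843/80 459/20 689/80; -5013/320 689/80 12159/320]

x' = [-179/80, 67/20, 137/80]
P' = [2951/320 -843/80 -5013/320; -843/80 459/20 689/80; -5013/320 689/80 12159/320]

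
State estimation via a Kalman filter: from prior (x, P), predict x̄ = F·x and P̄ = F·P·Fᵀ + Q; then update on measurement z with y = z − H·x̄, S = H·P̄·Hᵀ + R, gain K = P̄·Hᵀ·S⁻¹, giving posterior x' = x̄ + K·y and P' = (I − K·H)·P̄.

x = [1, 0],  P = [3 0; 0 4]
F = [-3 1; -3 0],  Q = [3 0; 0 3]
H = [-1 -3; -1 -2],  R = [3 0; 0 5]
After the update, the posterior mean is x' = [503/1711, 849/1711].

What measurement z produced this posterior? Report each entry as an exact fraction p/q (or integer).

x̄ = F·x = [-3, -3]
P̄ = F·P·Fᵀ + Q = [34 27; 27 30]
S = H·P̄·Hᵀ + R = [469 349; 349 267]
K = P̄·Hᵀ·S⁻¹ = [7/3422 -1137/3422; -438/1711 15/1711]
x' − x̄ = [5636/1711, 5982/1711] = K·y
y = (KᵀK)⁻¹·Kᵀ·(x' − x̄) = [-14, -10]
z = y + H·x̄ = [-14, -10] + [12, 9] = [-2, -1]

z = [-2, -1]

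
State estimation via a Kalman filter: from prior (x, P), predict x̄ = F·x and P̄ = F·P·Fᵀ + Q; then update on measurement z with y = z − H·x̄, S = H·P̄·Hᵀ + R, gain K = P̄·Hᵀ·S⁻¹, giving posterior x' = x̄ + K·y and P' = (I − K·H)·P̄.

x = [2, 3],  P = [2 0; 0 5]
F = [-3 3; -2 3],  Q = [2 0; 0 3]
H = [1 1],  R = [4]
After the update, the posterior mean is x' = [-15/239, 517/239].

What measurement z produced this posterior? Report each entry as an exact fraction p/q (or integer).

z = [2]

x̄ = F·x = [3, 5]
P̄ = F·P·Fᵀ + Q = [65 57; 57 56]
S = H·P̄·Hᵀ + R = [239]
K = P̄·Hᵀ·S⁻¹ = [122/239; 113/239]
x' − x̄ = [-732/239, -678/239] = K·y
y = (KᵀK)⁻¹·Kᵀ·(x' − x̄) = [-6]
z = y + H·x̄ = [-6] + [8] = [2]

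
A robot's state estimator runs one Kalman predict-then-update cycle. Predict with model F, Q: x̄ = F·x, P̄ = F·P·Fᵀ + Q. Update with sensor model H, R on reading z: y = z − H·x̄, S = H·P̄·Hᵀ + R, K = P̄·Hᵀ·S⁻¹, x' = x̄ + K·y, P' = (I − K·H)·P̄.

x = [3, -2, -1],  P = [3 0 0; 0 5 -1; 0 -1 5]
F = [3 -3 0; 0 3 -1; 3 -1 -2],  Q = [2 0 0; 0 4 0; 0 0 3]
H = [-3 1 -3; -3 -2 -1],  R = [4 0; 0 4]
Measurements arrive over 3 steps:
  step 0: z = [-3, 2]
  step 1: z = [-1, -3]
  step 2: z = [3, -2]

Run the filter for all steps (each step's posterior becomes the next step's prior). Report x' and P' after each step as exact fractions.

step 0: x' = [561/851, -131351/75739, -17195/75739], P' = [4654/851 -4236/851 -5814/851; -4236/851 401712/75739 477936/75739; -5814/851 477936/75739 676734/75739]
step 1: x' = [8525477468/4988008663, -9628837300/14964025989, -7337892711/4988008663], P' = [9295488398/4988008663 -8010515548/4988008663 -11094680646/4988008663; -8010515548/4988008663 31669417664/14964025989 9981441960/4988008663; -11094680646/4988008663 9981441960/4988008663 15198095994/4988008663]
step 2: x' = [-36829081803726/52286799581579, 1872166802381603/993449192050001, 352667207885518/993449192050001], P' = [95573602034554/52286799581579 -82017253547460/52286799581579 -113823503551266/52286799581579; -82017253547460/52286799581579 2063681272941808/993449192050001 1938767571432256/993449192050001; -113823503551266/52286799581579 1938767571432256/993449192050001 2964299889317634/993449192050001]

step 0: x̄ = F·x = [15, -5, 13]
step 0: P̄ = F·P·Fᵀ + Q = [74 -48 36; -48 60 0; 36 0 51]
step 0: y = z − H·x̄ = [86, 50]
step 0: S = H·P̄·Hᵀ + R = [2125 987; 987 601]
step 0: K = P̄·Hᵀ·S⁻¹ = [-189/851 81/851; 24729/75739 -37587/75739; 18/75739 -20067/75739]
step 0: x' = x̄ + K·y = [561/851, -131351/75739, -17195/75739]
step 0: P' = (I − K·H)·P̄ = [4654/851 -4236/851 -5814/851; -4236/851 401712/75739 477936/75739; -5814/851 477936/75739 676734/75739]
step 1: x̄ = F·x = [543840/75739, -376858/75739, 315528/75739]
step 1: P̄ = F·P·Fᵀ + Q = [14280812/75739 -4022298/75739 15429330/75739; -4022298/75739 1727482/75739 -4082046/75739; 15429330/75739 -4082046/75739 17446839/75739]
step 1: y = z − H·x̄ = [2879223/75739, 42005/3293]
step 1: S = H·P̄·Hᵀ + R = [613933301/75739 14351639/3293; 14351639/3293 7876837/3293]
step 1: K = P̄·Hᵀ·S⁻¹ = [-653234701/4988008663 -192688363/4988008663; 3482769989/14964025989 -5297130319/14964025989; -582201021/4988008663 -469234494/4988008663]
step 1: x' = x̄ + K·y = [8525477468/4988008663, -9628837300/14964025989, -7337892711/4988008663]
step 1: P' = (I − K·H)·P̄ = [9295488398/4988008663 -8010515548/4988008663 -11094680646/4988008663; -8010515548/4988008663 31669417664/14964025989 9981441960/4988008663; -11094680646/4988008663 9981441960/4988008663 15198095994/4988008663]
step 2: x̄ = F·x = [3200479064/453455333, -2290944589/4988008663, 130385490778/14964025989]
step 2: P̄ = F·P·Fᵀ + Q = [30257540524/453455333 -9443138646/453455333 30719248678/453455333; -9443138646/453455333 70269731878/4988008663 -89991033470/4988008663; 30719248678/453455333 -89991033470/4988008663 1173291920945/14964025989]
step 2: y = z − H·x̄ = [253256270468/4988008663, 403559198602/14964025989]
step 2: S = H·P̄·Hᵀ + R = [13851198630941/4988008663 7321611051893/4988008663; 7321611051893/4988008663 12325910275853/14964025989]
step 2: K = P̄·Hᵀ·S⁻¹ = [-6816887249331/52286799581579 -2215698864369/52286799581579; 230590502712565/993449192050001 -347786666277663/993449192050001; -116548098524621/993449192050001 -88473832439996/993449192050001]
step 2: x' = x̄ + K·y = [-36829081803726/52286799581579, 1872166802381603/993449192050001, 352667207885518/993449192050001]
step 2: P' = (I − K·H)·P̄ = [95573602034554/52286799581579 -82017253547460/52286799581579 -113823503551266/52286799581579; -82017253547460/52286799581579 2063681272941808/993449192050001 1938767571432256/993449192050001; -113823503551266/52286799581579 1938767571432256/993449192050001 2964299889317634/993449192050001]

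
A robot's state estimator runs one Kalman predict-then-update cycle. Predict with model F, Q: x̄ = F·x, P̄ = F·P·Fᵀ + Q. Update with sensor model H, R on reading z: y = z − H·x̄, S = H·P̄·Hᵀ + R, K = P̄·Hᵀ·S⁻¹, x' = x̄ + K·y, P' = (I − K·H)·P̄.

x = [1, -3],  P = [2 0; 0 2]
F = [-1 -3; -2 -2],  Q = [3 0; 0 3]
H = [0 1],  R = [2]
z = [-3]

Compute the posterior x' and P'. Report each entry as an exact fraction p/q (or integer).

x' = [8/3, -7/3]
P' = [227/21 32/21; 32/21 38/21]

x̄ = F·x = [8, 4]
P̄ = F·P·Fᵀ + Q = [23 16; 16 19]
y = z − H·x̄ = [-7]
S = H·P̄·Hᵀ + R = [21]
K = P̄·Hᵀ·S⁻¹ = [16/21; 19/21]
x' = x̄ + K·y = [8/3, -7/3]
P' = (I − K·H)·P̄ = [227/21 32/21; 32/21 38/21]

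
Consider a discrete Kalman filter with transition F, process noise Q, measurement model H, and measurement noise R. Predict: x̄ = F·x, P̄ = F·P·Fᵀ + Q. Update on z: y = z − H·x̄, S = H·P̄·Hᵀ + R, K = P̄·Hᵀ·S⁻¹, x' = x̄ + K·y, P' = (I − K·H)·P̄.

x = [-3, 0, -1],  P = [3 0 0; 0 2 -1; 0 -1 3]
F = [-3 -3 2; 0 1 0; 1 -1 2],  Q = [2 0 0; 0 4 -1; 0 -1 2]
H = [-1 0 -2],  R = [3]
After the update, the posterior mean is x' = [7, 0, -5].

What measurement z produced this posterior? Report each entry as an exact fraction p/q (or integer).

z = [3]

x̄ = F·x = [7, 0, -5]
P̄ = F·P·Fᵀ + Q = [71 -8 17; -8 6 -5; 17 -5 23]
S = H·P̄·Hᵀ + R = [234]
K = P̄·Hᵀ·S⁻¹ = [-35/78; 1/13; -7/26]
x' − x̄ = [0, 0, 0] = K·y
y = (KᵀK)⁻¹·Kᵀ·(x' − x̄) = [0]
z = y + H·x̄ = [0] + [3] = [3]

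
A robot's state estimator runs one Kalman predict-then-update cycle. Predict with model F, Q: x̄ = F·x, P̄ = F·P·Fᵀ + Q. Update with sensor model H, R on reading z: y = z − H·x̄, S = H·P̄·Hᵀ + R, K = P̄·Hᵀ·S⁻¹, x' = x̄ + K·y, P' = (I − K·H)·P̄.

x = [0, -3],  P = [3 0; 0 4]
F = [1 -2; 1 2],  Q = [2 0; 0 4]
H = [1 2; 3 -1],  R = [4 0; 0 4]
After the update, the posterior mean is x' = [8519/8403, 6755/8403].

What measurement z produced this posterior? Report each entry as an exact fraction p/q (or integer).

x̄ = F·x = [6, -6]
P̄ = F·P·Fᵀ + Q = [21 -13; -13 23]
S = H·P̄·Hᵀ + R = [65 -48; -48 294]
K = P̄·Hᵀ·S⁻¹ = [363/2801 2350/8403; 1121/2801 -1223/8403]
x' − x̄ = [-41899/8403, 57173/8403] = K·y
y = (KᵀK)⁻¹·Kᵀ·(x' − x̄) = [9, -22]
z = y + H·x̄ = [9, -22] + [-6, 24] = [3, 2]

z = [3, 2]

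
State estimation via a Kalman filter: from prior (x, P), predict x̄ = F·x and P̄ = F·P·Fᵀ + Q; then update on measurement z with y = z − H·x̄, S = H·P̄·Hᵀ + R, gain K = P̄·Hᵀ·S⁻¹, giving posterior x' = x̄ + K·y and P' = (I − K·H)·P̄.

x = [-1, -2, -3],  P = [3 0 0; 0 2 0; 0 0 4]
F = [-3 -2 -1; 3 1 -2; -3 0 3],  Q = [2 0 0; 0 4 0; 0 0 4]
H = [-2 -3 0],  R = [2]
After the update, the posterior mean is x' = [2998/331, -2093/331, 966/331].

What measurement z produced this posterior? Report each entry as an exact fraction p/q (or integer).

z = [1]

x̄ = F·x = [10, 1, -6]
P̄ = F·P·Fᵀ + Q = [41 -23 15; -23 49 -51; 15 -51 67]
S = H·P̄·Hᵀ + R = [331]
K = P̄·Hᵀ·S⁻¹ = [-13/331; -101/331; 123/331]
x' − x̄ = [-312/331, -2424/331, 2952/331] = K·y
y = (KᵀK)⁻¹·Kᵀ·(x' − x̄) = [24]
z = y + H·x̄ = [24] + [-23] = [1]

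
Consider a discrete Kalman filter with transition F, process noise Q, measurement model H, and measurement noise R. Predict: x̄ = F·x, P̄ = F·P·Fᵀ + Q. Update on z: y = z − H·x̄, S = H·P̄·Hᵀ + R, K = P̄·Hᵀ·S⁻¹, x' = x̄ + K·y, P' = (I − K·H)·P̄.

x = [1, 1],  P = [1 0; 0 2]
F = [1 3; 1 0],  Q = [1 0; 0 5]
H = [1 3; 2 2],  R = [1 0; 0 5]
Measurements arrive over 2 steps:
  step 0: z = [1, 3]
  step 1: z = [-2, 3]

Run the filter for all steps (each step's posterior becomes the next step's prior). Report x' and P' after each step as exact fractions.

step 0: x̄ = F·x = [4, 1]
step 0: P̄ = F·P·Fᵀ + Q = [20 1; 1 6]
step 0: y = z − H·x̄ = [-6, -7]
step 0: S = H·P̄·Hᵀ + R = [81 84; 84 117]
step 0: K = P̄·Hᵀ·S⁻¹ = [-93/269 490/807; 349/807 -154/807]
step 0: x' = x̄ + K·y = [1472/807, -209/807]
step 0: P' = (I − K·H)·P̄ = [659/269 -752/807; -752/807 367/807]
step 1: x̄ = F·x = [845/807, 1472/807]
step 1: P̄ = F·P·Fᵀ + Q = [525/269 -93/269; -93/269 2004/269]
step 1: y = z − H·x̄ = [-6875/807, -2213/807]
step 1: S = H·P̄·Hᵀ + R = [18272/269 12330/269; 12330/269 10717/269]
step 1: K = P̄·Hᵀ·S⁻¹ = [-14901/81398 11853/40699; 60627/162796 -5847/81398]
step 1: x' = x̄ + K·y = [441503/244194, -562439/488388]
step 1: P' = (I − K·H)·P̄ = [48174/40699 -37083/81398; -37083/81398 44931/162796]

step 0: x' = [1472/807, -209/807], P' = [659/269 -752/807; -752/807 367/807]
step 1: x' = [441503/244194, -562439/488388], P' = [48174/40699 -37083/81398; -37083/81398 44931/162796]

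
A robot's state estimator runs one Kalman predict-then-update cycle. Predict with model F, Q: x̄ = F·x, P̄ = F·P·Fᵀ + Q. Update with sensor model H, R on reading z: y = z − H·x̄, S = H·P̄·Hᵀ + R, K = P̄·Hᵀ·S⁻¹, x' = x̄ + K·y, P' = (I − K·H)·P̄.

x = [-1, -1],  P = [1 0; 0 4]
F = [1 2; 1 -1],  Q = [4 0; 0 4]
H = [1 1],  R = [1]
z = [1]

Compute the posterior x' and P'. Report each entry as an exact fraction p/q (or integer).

x̄ = F·x = [-3, 0]
P̄ = F·P·Fᵀ + Q = [21 -7; -7 9]
y = z − H·x̄ = [4]
S = H·P̄·Hᵀ + R = [17]
K = P̄·Hᵀ·S⁻¹ = [14/17; 2/17]
x' = x̄ + K·y = [5/17, 8/17]
P' = (I − K·H)·P̄ = [161/17 -147/17; -147/17 149/17]

x' = [5/17, 8/17]
P' = [161/17 -147/17; -147/17 149/17]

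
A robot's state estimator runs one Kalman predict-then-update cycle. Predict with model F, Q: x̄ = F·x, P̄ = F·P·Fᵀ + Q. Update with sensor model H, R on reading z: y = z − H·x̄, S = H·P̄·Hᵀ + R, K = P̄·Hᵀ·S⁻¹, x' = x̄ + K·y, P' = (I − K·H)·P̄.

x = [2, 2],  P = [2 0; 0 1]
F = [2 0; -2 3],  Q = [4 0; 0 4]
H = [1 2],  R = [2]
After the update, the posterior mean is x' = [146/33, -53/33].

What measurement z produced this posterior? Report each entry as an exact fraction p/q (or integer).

x̄ = F·x = [4, 2]
P̄ = F·P·Fᵀ + Q = [12 -8; -8 21]
S = H·P̄·Hᵀ + R = [66]
K = P̄·Hᵀ·S⁻¹ = [-2/33; 17/33]
x' − x̄ = [14/33, -119/33] = K·y
y = (KᵀK)⁻¹·Kᵀ·(x' − x̄) = [-7]
z = y + H·x̄ = [-7] + [8] = [1]

z = [1]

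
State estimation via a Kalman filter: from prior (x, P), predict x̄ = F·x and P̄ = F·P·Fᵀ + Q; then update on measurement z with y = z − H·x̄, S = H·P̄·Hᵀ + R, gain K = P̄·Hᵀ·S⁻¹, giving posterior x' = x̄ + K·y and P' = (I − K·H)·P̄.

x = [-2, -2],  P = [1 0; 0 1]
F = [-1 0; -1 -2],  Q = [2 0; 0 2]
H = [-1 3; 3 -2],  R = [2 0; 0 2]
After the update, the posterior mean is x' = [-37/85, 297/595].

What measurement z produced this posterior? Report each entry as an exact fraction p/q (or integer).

x̄ = F·x = [2, 6]
P̄ = F·P·Fᵀ + Q = [3 1; 1 7]
S = H·P̄·Hᵀ + R = [62 -40; -40 45]
K = P̄·Hᵀ·S⁻¹ = [4/17 31/85; 46/119 59/595]
x' − x̄ = [-207/85, -3273/595] = K·y
y = (KᵀK)⁻¹·Kᵀ·(x' − x̄) = [-15, 3]
z = y + H·x̄ = [-15, 3] + [16, -6] = [1, -3]

z = [1, -3]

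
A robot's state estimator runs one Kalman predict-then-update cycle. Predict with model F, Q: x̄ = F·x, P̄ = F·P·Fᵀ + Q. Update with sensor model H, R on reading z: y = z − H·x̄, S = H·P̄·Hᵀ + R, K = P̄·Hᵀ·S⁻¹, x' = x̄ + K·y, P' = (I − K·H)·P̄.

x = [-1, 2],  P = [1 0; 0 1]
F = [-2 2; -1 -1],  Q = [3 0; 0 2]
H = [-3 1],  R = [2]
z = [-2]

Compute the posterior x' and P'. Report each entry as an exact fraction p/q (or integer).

x̄ = F·x = [6, -1]
P̄ = F·P·Fᵀ + Q = [11 0; 0 4]
y = z − H·x̄ = [17]
S = H·P̄·Hᵀ + R = [105]
K = P̄·Hᵀ·S⁻¹ = [-11/35; 4/105]
x' = x̄ + K·y = [23/35, -37/105]
P' = (I − K·H)·P̄ = [22/35 44/35; 44/35 404/105]

x' = [23/35, -37/105]
P' = [22/35 44/35; 44/35 404/105]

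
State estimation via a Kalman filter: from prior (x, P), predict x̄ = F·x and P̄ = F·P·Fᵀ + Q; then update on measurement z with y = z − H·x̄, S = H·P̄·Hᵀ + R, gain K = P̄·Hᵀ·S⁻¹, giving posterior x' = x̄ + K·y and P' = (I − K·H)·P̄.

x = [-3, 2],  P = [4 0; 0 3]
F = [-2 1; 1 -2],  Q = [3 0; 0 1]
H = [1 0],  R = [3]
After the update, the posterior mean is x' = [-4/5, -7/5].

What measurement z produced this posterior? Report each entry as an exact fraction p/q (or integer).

x̄ = F·x = [8, -7]
P̄ = F·P·Fᵀ + Q = [22 -14; -14 17]
S = H·P̄·Hᵀ + R = [25]
K = P̄·Hᵀ·S⁻¹ = [22/25; -14/25]
x' − x̄ = [-44/5, 28/5] = K·y
y = (KᵀK)⁻¹·Kᵀ·(x' − x̄) = [-10]
z = y + H·x̄ = [-10] + [8] = [-2]

z = [-2]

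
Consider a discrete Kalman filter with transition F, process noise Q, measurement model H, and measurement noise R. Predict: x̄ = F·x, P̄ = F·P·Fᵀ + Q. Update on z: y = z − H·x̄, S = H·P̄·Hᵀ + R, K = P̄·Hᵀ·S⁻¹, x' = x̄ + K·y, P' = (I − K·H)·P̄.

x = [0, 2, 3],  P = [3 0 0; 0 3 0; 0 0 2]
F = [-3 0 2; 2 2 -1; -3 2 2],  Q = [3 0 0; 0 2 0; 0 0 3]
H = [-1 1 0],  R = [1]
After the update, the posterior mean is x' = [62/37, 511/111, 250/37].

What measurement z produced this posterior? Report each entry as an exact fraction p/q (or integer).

z = [3]

x̄ = F·x = [6, 1, 10]
P̄ = F·P·Fᵀ + Q = [38 -22 35; -22 28 -10; 35 -10 50]
S = H·P̄·Hᵀ + R = [111]
K = P̄·Hᵀ·S⁻¹ = [-20/37; 50/111; -15/37]
x' − x̄ = [-160/37, 400/111, -120/37] = K·y
y = (KᵀK)⁻¹·Kᵀ·(x' − x̄) = [8]
z = y + H·x̄ = [8] + [-5] = [3]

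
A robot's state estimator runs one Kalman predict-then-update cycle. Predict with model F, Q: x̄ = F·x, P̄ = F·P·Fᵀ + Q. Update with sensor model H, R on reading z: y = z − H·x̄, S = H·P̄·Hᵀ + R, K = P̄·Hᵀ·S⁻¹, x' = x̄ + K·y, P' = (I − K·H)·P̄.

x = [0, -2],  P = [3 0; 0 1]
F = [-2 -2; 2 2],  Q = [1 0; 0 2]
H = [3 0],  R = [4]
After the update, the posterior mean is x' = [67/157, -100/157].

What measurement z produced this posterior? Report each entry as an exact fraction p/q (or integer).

x̄ = F·x = [4, -4]
P̄ = F·P·Fᵀ + Q = [17 -16; -16 18]
S = H·P̄·Hᵀ + R = [157]
K = P̄·Hᵀ·S⁻¹ = [51/157; -48/157]
x' − x̄ = [-561/157, 528/157] = K·y
y = (KᵀK)⁻¹·Kᵀ·(x' − x̄) = [-11]
z = y + H·x̄ = [-11] + [12] = [1]

z = [1]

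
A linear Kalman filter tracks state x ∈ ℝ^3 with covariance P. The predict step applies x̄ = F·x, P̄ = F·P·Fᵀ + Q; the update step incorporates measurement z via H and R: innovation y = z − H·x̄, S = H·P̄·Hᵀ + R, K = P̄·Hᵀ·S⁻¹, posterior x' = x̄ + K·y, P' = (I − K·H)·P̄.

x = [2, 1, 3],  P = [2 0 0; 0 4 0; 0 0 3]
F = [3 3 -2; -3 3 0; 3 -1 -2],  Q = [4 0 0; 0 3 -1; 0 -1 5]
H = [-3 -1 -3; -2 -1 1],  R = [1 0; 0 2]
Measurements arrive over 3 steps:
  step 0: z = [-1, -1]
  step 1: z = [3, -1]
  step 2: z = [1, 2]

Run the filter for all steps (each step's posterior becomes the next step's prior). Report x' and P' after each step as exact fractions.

step 0: x' = [204985/92509, -367621/92509, -103291/185018], P' = [156570/92509 -327674/92509 -42162/92509; -327674/92509 791105/92509 60065/92509; -42162/92509 60065/92509 28526/92509]
step 1: x' = [431395601/4500693179, -1301965166/4500693179, -4395716356/4500693179], P' = [4575472509/4500693179 -9197406489/4500693179 -1271461968/4500693179; -9197406489/4500693179 23557694318/4500693179 1184355453/4500693179; -1271461968/4500693179 1184355453/4500693179 1189834984/4500693179]
step 2: x' = [-79521353520998/133946107462107, -56281010128430/133946107462107, 55920695543666/133946107462107], P' = [134480081803228/133946107462107 -269304817886966/133946107462107 -37683049626535/133946107462107; -269304817886966/133946107462107 689552793123973/133946107462107 34836643272578/133946107462107; -37683049626535/133946107462107 34836643272578/133946107462107 35396302842487/133946107462107]

step 0: x̄ = F·x = [3, -3, -1]
step 0: P̄ = F·P·Fᵀ + Q = [70 18 18; 18 57 -31; 18 -31 39]
step 0: y = z − H·x̄ = [2, 3]
step 0: S = H·P̄·Hᵀ + R = [1285 442; 442 440]
step 0: K = P̄·Hᵀ·S⁻¹ = [-15550/92509 -13814/92509; 11722/92509 -37846/92509; -19157/92509 52785/185018]
step 0: x' = x̄ + K·y = [204985/92509, -367621/92509, -103291/185018]
step 0: P' = (I − K·H)·P̄ = [156570/92509 -327674/92509 -42162/92509; -327674/92509 791105/92509 60065/92509; -42162/92509 60065/92509 28526/92509]
step 1: x̄ = F·x = [-384617/92509, -1717818/92509, 1085867/92509]
step 1: P̄ = F·P·Fᵀ + Q = [2900247/92509 5097453/92509 -2550441/92509; 5097453/92509 14704734/92509 -8420404/92509; -2550441/92509 -8420404/92509 5489132/92509]
step 1: y = z − H·x̄ = [663459/92509, -3665428/92509]
step 1: S = H·P̄·Hᵀ + R = [24456010/92509 16633954/92509; 16633954/92509 79412256/92509]
step 1: K = P̄·Hᵀ·S⁻¹ = [-714625134/4500693179 -1225000497/9001386358; 481458790/4500693179 -3978525887/9001386358; -939474501/4500693179 2548403467/9001386358]
step 1: x' = x̄ + K·y = [431395601/4500693179, -1301965166/4500693179, -4395716356/4500693179]
step 1: P' = (I − K·H)·P̄ = [4575472509/4500693179 -9197406489/4500693179 -1271461968/4500693179; -9197406489/4500693179 23557694318/4500693179 1184355453/4500693179; -1271461968/4500693179 1184355453/4500693179 1189834984/4500693179]
step 2: x̄ = F·x = [6179724017/4500693179, -5200082301/4500693179, 11387584681/4500693179]
step 2: P̄ = F·P·Fᵀ + Q = [111452575473/4500693179 156105091755/4500693179 -69398807567/4500693179; 156105091755/4500693179 432253897782/4500693179 -241456811108/4500693179; -69398807567/4500693179 -241456811108/4500693179 167179157092/4500693179]
step 2: y = z − H·x̄ = [52002536972/4500693179, 4773167410/4500693179]
step 2: S = H·P̄·Hᵀ + R = [1183151331722/4500693179 688847293202/4500693179; 688847293202/4500693179 2439173962628/4500693179]
step 2: K = P̄·Hᵀ·S⁻¹ = [-21086278643113/133946107462107 -37338395346025/267892214924214; 13851730719191/133946107462107 -116106514077463/267892214924214; -27976402920434/133946107462107 75925758822979/267892214924214]
step 2: x' = x̄ + K·y = [-79521353520998/133946107462107, -56281010128430/133946107462107, 55920695543666/133946107462107]
step 2: P' = (I − K·H)·P̄ = [134480081803228/133946107462107 -269304817886966/133946107462107 -37683049626535/133946107462107; -269304817886966/133946107462107 689552793123973/133946107462107 34836643272578/133946107462107; -37683049626535/133946107462107 34836643272578/133946107462107 35396302842487/133946107462107]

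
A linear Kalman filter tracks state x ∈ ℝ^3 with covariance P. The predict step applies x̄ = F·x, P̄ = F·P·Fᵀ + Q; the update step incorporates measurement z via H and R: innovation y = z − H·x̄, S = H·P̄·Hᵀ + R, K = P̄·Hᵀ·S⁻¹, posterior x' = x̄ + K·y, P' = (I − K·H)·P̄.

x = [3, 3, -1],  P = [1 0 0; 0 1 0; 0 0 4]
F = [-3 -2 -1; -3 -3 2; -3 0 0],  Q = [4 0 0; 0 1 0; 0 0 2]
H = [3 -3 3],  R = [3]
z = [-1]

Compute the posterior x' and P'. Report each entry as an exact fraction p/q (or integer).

x̄ = F·x = [-14, -20, -9]
P̄ = F·P·Fᵀ + Q = [21 7 9; 7 35 9; 9 9 11]
y = z − H·x̄ = [8]
S = H·P̄·Hᵀ + R = [480]
K = P̄·Hᵀ·S⁻¹ = [23/160; -19/160; 11/160]
x' = x̄ + K·y = [-257/20, -419/20, -169/20]
P' = (I − K·H)·P̄ = [1773/160 2431/160 681/160; 2431/160 4517/160 2067/160; 681/160 2067/160 1397/160]

x' = [-257/20, -419/20, -169/20]
P' = [1773/160 2431/160 681/160; 2431/160 4517/160 2067/160; 681/160 2067/160 1397/160]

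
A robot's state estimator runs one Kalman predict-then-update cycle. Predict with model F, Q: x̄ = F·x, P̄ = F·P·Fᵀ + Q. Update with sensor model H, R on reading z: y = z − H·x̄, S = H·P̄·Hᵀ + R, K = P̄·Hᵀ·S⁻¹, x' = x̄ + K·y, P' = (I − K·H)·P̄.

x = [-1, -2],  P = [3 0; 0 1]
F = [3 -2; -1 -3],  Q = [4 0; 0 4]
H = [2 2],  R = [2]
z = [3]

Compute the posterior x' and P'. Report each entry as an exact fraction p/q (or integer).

x̄ = F·x = [1, 7]
P̄ = F·P·Fᵀ + Q = [35 -3; -3 16]
y = z − H·x̄ = [-13]
S = H·P̄·Hᵀ + R = [182]
K = P̄·Hᵀ·S⁻¹ = [32/91; 1/7]
x' = x̄ + K·y = [-25/7, 36/7]
P' = (I − K·H)·P̄ = [1137/91 -85/7; -85/7 86/7]

x' = [-25/7, 36/7]
P' = [1137/91 -85/7; -85/7 86/7]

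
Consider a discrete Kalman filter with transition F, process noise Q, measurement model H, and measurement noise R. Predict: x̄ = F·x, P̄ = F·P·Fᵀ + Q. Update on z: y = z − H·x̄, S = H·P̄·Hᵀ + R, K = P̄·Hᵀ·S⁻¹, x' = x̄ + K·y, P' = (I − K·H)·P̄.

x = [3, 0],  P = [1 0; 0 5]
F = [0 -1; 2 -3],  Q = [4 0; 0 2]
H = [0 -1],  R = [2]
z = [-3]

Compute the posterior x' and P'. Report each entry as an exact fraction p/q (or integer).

x̄ = F·x = [0, 6]
P̄ = F·P·Fᵀ + Q = [9 15; 15 51]
y = z − H·x̄ = [3]
S = H·P̄·Hᵀ + R = [53]
K = P̄·Hᵀ·S⁻¹ = [-15/53; -51/53]
x' = x̄ + K·y = [-45/53, 165/53]
P' = (I − K·H)·P̄ = [252/53 30/53; 30/53 102/53]

x' = [-45/53, 165/53]
P' = [252/53 30/53; 30/53 102/53]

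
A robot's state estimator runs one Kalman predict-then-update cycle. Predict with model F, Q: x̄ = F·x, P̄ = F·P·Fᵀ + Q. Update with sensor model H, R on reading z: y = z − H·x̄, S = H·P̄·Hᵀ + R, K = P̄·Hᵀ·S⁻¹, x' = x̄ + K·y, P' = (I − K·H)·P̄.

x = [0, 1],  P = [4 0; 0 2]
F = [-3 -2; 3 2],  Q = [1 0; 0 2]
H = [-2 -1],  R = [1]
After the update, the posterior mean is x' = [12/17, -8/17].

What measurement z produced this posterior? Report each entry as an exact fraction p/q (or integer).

x̄ = F·x = [-2, 2]
P̄ = F·P·Fᵀ + Q = [45 -44; -44 46]
S = H·P̄·Hᵀ + R = [51]
K = P̄·Hᵀ·S⁻¹ = [-46/51; 14/17]
x' − x̄ = [46/17, -42/17] = K·y
y = (KᵀK)⁻¹·Kᵀ·(x' − x̄) = [-3]
z = y + H·x̄ = [-3] + [2] = [-1]

z = [-1]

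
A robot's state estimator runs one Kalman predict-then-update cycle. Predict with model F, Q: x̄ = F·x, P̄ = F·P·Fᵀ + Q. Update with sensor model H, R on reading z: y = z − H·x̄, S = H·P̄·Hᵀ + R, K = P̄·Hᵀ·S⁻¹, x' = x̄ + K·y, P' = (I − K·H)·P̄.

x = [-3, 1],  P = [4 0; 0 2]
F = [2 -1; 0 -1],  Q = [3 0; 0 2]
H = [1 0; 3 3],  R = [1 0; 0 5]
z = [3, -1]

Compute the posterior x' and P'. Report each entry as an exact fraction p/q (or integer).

x' = [2200/1091, -2257/1091]
P' = [825/1091 -710/1091; -710/1091 1140/1091]

x̄ = F·x = [-7, -1]
P̄ = F·P·Fᵀ + Q = [21 2; 2 4]
y = z − H·x̄ = [10, 23]
S = H·P̄·Hᵀ + R = [22 69; 69 266]
K = P̄·Hᵀ·S⁻¹ = [825/1091 69/1091; -710/1091 258/1091]
x' = x̄ + K·y = [2200/1091, -2257/1091]
P' = (I − K·H)·P̄ = [825/1091 -710/1091; -710/1091 1140/1091]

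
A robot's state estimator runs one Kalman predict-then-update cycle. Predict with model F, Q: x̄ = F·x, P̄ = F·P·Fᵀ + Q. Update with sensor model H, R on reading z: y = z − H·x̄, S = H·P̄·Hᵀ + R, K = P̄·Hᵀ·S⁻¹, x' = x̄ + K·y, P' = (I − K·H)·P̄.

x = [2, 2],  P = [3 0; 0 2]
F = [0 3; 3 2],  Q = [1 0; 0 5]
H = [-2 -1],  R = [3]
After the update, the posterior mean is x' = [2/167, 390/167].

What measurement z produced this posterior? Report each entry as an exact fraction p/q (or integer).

x̄ = F·x = [6, 10]
P̄ = F·P·Fᵀ + Q = [19 12; 12 40]
S = H·P̄·Hᵀ + R = [167]
K = P̄·Hᵀ·S⁻¹ = [-50/167; -64/167]
x' − x̄ = [-1000/167, -1280/167] = K·y
y = (KᵀK)⁻¹·Kᵀ·(x' − x̄) = [20]
z = y + H·x̄ = [20] + [-22] = [-2]

z = [-2]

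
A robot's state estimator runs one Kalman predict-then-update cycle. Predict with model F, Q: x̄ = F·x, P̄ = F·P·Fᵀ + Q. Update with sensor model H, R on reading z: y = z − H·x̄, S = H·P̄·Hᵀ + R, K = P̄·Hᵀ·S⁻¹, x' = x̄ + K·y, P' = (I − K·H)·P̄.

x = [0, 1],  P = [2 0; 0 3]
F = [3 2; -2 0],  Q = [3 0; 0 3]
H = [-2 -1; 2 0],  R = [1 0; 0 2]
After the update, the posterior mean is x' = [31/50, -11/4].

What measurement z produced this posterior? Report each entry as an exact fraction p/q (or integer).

x̄ = F·x = [2, 0]
P̄ = F·P·Fᵀ + Q = [33 -12; -12 11]
S = H·P̄·Hᵀ + R = [96 -108; -108 134]
K = P̄·Hᵀ·S⁻¹ = [-9/100 21/50; -17/24 -3/4]
x' − x̄ = [-69/50, -11/4] = K·y
y = (KᵀK)⁻¹·Kᵀ·(x' − x̄) = [6, -2]
z = y + H·x̄ = [6, -2] + [-4, 4] = [2, 2]

z = [2, 2]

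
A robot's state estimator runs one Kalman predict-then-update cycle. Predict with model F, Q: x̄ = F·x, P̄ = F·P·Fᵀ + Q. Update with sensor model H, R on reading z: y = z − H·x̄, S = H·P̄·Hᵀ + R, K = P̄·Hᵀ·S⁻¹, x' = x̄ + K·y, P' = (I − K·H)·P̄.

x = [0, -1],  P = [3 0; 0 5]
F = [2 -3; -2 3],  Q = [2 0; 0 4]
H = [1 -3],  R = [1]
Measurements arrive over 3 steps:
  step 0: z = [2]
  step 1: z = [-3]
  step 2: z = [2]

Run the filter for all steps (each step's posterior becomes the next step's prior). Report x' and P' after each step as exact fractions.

step 0: x̄ = F·x = [3, -3]
step 0: P̄ = F·P·Fᵀ + Q = [59 -57; -57 61]
step 0: y = z − H·x̄ = [-10]
step 0: S = H·P̄·Hᵀ + R = [951]
step 0: K = P̄·Hᵀ·S⁻¹ = [230/951; -80/317]
step 0: x' = x̄ + K·y = [553/951, -151/317]
step 0: P' = (I − K·H)·P̄ = [3209/951 331/317; 331/317 137/317]
step 1: x̄ = F·x = [2465/951, -2465/951]
step 1: P̄ = F·P·Fᵀ + Q = [6521/951 -4619/951; -4619/951 8423/951]
step 1: y = z − H·x̄ = [-12713/951]
step 1: S = H·P̄·Hᵀ + R = [110993/951]
step 1: K = P̄·Hᵀ·S⁻¹ = [20378/110993; -29888/110993]
step 1: x' = x̄ + K·y = [15281/110993, 111849/110993]
step 1: P' = (I − K·H)·P̄ = [324419/110993 101347/110993; 101347/110993 43745/110993]
step 2: x̄ = F·x = [-304985/110993, 304985/110993]
step 2: P̄ = F·P·Fᵀ + Q = [697203/110993 -475217/110993; -475217/110993 919189/110993]
step 2: y = z − H·x̄ = [1441926/110993]
step 2: S = H·P̄·Hᵀ + R = [11932199/110993]
step 2: K = P̄·Hᵀ·S⁻¹ = [2122854/11932199; -3232784/11932199]
step 2: x' = x̄ + K·y = [-5208827/11932199, -9210433/11932199]
step 2: P' = (I − K·H)·P̄ = [34350417/11932199 10742521/11932199; 10742521/11932199 4658435/11932199]

step 0: x' = [553/951, -151/317], P' = [3209/951 331/317; 331/317 137/317]
step 1: x' = [15281/110993, 111849/110993], P' = [324419/110993 101347/110993; 101347/110993 43745/110993]
step 2: x' = [-5208827/11932199, -9210433/11932199], P' = [34350417/11932199 10742521/11932199; 10742521/11932199 4658435/11932199]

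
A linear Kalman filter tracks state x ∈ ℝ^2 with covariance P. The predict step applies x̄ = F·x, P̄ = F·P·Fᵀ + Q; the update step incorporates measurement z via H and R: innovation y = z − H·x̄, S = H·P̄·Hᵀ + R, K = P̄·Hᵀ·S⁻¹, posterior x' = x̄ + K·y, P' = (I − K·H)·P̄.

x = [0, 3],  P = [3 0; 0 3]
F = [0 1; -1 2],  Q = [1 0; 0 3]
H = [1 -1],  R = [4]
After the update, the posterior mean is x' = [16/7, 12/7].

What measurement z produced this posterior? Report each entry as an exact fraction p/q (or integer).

x̄ = F·x = [3, 6]
P̄ = F·P·Fᵀ + Q = [4 6; 6 18]
S = H·P̄·Hᵀ + R = [14]
K = P̄·Hᵀ·S⁻¹ = [-1/7; -6/7]
x' − x̄ = [-5/7, -30/7] = K·y
y = (KᵀK)⁻¹·Kᵀ·(x' − x̄) = [5]
z = y + H·x̄ = [5] + [-3] = [2]

z = [2]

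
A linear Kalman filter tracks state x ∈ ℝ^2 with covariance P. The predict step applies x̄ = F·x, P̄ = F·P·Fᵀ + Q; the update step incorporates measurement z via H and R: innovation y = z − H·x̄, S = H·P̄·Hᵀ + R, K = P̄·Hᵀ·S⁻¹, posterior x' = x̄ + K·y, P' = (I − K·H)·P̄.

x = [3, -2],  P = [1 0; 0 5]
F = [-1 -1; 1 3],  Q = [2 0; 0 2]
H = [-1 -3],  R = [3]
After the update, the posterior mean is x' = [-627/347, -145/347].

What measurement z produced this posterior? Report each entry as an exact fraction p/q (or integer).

z = [3]

x̄ = F·x = [-1, -3]
P̄ = F·P·Fᵀ + Q = [8 -16; -16 48]
S = H·P̄·Hᵀ + R = [347]
K = P̄·Hᵀ·S⁻¹ = [40/347; -128/347]
x' − x̄ = [-280/347, 896/347] = K·y
y = (KᵀK)⁻¹·Kᵀ·(x' − x̄) = [-7]
z = y + H·x̄ = [-7] + [10] = [3]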